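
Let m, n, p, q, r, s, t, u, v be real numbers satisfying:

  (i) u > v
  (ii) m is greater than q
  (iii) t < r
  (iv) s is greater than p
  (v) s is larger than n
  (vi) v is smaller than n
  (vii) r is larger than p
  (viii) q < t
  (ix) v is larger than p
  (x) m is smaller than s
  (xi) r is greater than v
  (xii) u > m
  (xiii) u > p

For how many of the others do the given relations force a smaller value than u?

The elements the relations force below u are q, m, p, v — no chain reaches any other.
That is 4.

4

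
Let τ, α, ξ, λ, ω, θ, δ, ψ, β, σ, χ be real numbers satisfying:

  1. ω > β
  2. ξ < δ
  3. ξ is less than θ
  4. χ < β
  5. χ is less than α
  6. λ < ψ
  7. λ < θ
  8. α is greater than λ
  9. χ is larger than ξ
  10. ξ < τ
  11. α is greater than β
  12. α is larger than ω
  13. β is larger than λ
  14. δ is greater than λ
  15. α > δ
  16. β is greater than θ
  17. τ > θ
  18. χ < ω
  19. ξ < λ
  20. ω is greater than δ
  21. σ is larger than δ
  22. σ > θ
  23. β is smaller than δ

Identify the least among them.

χ is not least since ξ < χ; λ is not least since ξ < λ; θ is not least since ξ < θ; β is not least since θ < β; δ is not least since ξ < δ; ω is not least since β < ω; α is not least since δ < α; τ is not least since ξ < τ; ψ is not least since λ < ψ; σ is not least since θ < σ.
Only ξ has nothing below it, so ξ is the least.

ξ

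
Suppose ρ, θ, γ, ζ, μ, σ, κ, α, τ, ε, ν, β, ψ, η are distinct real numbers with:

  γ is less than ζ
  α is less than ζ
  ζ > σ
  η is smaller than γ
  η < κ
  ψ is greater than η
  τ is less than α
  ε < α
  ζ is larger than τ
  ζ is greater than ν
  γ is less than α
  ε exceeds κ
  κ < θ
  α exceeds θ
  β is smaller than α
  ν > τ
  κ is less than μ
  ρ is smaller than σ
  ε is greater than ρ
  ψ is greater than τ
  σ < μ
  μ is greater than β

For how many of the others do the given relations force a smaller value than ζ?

11

The elements the relations force below ζ are η, τ, κ, β, ν, ρ, σ, θ, γ, ε, α — no chain reaches any other.
That is 11.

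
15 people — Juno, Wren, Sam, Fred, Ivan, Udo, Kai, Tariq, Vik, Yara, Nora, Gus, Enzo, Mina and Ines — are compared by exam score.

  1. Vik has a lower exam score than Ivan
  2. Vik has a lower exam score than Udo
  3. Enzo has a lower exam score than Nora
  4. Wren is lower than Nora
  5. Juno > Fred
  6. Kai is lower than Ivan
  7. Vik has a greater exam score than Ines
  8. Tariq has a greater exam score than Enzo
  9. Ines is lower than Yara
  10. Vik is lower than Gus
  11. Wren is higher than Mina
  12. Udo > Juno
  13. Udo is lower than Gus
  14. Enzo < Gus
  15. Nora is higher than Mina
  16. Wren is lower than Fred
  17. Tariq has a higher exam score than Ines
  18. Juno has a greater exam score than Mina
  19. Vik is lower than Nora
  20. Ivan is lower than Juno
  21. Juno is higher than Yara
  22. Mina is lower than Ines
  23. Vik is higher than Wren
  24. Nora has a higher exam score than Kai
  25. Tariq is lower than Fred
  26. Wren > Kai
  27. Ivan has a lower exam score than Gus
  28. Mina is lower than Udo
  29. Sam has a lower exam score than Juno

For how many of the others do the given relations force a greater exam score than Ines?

The elements the relations force above Ines are Tariq, Fred, Vik, Yara, Ivan, Juno, Udo, Gus, Nora — no chain reaches any other.
That is 9.

9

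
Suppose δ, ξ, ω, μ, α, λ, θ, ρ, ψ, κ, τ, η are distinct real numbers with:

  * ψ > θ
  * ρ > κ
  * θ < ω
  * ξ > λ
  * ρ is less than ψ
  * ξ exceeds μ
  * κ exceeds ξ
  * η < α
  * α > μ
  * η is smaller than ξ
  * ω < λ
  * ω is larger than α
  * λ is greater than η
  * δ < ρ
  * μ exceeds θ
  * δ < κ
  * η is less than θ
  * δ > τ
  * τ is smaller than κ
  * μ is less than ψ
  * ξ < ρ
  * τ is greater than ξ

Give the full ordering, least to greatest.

Each adjacent pair is fixed by a given relation: η < θ; θ < μ; μ < α; α < ω; ω < λ; λ < ξ; ξ < τ; τ < δ; δ < κ; κ < ρ; ρ < ψ. Chaining them end to end gives the full order.

η < θ < μ < α < ω < λ < ξ < τ < δ < κ < ρ < ψ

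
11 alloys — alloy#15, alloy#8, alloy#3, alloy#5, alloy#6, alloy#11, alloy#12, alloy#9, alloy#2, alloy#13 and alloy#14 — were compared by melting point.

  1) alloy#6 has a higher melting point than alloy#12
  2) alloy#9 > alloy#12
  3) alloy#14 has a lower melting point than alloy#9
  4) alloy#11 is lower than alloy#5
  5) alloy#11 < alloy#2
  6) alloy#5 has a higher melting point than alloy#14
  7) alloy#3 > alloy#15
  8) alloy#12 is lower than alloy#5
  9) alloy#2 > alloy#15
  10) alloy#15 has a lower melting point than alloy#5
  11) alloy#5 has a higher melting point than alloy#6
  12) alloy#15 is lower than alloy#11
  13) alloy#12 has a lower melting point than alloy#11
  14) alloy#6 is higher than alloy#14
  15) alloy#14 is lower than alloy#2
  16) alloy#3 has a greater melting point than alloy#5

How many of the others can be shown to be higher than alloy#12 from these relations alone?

6

Directly above alloy#12: alloy#9, alloy#11, alloy#6, alloy#5.
One step further: alloy#3, alloy#2 (6 so far).
Nothing else is reachable above alloy#12; 6 in all.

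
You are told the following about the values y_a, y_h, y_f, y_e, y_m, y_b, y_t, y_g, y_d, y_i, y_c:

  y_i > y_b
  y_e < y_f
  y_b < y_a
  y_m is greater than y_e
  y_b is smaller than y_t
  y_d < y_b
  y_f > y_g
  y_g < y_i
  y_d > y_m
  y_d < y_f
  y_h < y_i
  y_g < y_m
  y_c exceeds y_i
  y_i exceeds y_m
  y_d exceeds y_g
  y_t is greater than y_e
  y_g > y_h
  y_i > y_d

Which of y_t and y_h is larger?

Chaining the given relations: y_h < y_g < y_m < y_d < y_b < y_t.
So y_h < y_t; y_t is the larger of the two.

y_t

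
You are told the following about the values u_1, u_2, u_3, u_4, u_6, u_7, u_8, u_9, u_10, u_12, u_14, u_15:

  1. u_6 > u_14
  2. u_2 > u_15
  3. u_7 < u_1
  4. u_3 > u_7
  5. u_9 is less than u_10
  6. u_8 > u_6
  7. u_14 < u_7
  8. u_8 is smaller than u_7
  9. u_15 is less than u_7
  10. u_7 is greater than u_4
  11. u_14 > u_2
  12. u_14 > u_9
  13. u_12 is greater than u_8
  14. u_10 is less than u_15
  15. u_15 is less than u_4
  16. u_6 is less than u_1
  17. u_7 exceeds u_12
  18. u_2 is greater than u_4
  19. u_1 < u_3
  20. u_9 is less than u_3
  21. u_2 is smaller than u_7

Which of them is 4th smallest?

u_4

The consecutive relations fix a unique order: u_9 < u_10 < u_15 < u_4 < u_2 < u_14 < u_6 < u_8 < u_12 < u_7 < u_1 < u_3.
Counting 4 from the smallest end gives u_4.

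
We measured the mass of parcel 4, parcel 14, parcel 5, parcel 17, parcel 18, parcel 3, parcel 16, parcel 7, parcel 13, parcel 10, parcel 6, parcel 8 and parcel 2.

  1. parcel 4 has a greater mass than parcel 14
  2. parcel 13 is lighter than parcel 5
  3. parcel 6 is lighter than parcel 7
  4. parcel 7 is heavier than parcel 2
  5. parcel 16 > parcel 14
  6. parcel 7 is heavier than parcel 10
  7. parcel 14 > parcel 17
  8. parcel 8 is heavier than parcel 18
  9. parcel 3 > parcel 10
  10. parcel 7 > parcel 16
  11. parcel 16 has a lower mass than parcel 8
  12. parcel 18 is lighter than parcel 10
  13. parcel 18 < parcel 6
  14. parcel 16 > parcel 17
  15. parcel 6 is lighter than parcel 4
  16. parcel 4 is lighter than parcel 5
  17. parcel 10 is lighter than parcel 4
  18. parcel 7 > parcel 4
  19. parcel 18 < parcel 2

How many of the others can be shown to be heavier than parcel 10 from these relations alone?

4

From parcel 10 the given relations immediately reach parcel 4, parcel 7, parcel 3.
From those, parcel 5 — 4 in total.
Nothing else is reachable above parcel 10; 4 in all.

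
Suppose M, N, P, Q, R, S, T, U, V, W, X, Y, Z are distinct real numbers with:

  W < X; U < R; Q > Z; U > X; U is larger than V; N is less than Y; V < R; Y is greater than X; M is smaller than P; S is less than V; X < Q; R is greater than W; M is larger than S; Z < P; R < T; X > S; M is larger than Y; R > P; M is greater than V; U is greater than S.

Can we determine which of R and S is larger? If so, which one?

Following the relations from S: S < X < Y < M < P < R.
So R is larger.

R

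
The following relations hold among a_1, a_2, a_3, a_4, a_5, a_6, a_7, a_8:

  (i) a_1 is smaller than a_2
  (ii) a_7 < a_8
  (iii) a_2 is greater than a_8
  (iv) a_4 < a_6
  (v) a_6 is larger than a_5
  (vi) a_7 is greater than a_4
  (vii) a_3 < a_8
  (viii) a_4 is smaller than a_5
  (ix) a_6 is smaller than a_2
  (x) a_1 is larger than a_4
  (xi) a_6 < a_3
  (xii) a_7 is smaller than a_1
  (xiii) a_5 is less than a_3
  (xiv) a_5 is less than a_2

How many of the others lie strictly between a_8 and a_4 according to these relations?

Chaining upward from a_4 reaches: a_7, a_5, a_6, a_1, a_3, a_2.
Chaining downward from a_8 reaches: a_7, a_5, a_6, a_3.
Strictly between a_4 and a_8 are those in both lists: a_7, a_5, a_6, a_3 — 4 elements.

4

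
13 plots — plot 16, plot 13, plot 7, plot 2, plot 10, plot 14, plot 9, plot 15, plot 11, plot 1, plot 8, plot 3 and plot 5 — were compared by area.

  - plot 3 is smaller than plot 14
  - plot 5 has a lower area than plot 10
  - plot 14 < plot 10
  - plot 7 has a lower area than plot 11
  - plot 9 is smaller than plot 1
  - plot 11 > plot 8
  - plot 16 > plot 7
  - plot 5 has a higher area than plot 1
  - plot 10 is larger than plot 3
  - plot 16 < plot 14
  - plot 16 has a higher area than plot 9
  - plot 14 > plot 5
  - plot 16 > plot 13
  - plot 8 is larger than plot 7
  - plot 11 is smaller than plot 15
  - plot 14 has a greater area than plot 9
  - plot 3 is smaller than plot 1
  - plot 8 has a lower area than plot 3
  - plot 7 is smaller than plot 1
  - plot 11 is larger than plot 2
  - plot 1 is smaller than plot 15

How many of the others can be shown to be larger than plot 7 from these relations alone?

Directly above plot 7: plot 8, plot 11, plot 1, plot 16.
One step further: plot 3, plot 5, plot 15, plot 14 (8 so far).
One step further: plot 10 (9 so far).
No other element is forced above plot 7 by the given relations, so the count is 9.

9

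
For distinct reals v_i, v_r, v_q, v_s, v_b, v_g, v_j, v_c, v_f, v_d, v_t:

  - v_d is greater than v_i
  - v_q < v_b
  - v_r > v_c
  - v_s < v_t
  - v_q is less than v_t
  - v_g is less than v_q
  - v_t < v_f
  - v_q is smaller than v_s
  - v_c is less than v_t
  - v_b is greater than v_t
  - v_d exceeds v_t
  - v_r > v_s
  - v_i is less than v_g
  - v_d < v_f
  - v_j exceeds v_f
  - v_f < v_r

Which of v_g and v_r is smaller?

The relevant relations are v_g < v_q; v_q < v_s; v_s < v_t; v_t < v_d; v_d < v_f; v_f < v_r.
Chaining these gives v_g < v_q < v_s < v_t < v_d < v_f < v_r.
So v_g < v_r; v_g is the smaller of the two.

v_g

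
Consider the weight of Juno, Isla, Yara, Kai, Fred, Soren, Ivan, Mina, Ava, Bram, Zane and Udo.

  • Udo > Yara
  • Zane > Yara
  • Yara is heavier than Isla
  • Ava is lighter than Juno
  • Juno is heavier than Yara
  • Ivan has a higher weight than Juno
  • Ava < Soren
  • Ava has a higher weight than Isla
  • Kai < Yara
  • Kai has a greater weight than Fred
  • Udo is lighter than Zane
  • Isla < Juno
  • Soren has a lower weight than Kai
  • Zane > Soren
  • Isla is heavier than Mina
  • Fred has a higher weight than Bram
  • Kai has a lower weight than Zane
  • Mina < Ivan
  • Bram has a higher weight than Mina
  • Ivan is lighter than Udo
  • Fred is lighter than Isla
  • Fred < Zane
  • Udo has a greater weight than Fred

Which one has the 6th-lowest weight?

Chaining the given pairs: Mina < Bram < Fred < Isla < Ava < Soren < Kai < Yara < Juno < Ivan < Udo < Zane.
The 6th smallest is Soren.

Soren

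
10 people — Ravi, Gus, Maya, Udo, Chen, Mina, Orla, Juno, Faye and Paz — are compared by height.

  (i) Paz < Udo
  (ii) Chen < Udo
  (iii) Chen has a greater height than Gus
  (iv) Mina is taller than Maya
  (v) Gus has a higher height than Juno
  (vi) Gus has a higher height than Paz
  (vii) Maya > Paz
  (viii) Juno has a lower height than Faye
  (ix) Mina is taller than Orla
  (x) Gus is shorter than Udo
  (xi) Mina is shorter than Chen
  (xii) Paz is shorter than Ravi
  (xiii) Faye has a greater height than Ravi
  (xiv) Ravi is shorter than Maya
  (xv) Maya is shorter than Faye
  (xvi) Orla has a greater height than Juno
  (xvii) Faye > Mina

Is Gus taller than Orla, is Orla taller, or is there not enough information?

Following every chain through Orla: above Orla we get Mina, Chen, Udo, Faye; below Orla we get Juno.
Gus is not reached, and no chain runs the other way from Gus to Orla.
So the given relations leave the order of Orla and Gus undetermined.

undetermined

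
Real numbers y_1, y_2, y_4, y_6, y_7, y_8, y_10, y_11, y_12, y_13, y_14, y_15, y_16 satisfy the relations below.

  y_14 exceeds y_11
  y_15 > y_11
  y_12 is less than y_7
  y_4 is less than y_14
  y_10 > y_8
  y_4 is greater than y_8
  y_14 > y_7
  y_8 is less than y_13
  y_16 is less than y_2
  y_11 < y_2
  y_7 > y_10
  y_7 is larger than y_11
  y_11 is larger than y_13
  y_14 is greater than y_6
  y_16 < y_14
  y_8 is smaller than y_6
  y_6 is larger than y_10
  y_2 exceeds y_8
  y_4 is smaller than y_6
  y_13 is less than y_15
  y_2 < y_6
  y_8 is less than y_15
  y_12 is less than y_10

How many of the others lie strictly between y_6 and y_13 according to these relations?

2

Chaining upward from y_13 reaches: y_11, y_7, y_2, y_15, y_14.
Chaining downward from y_6 reaches: y_12, y_8, y_16, y_10, y_4, y_11, y_2.
Strictly between y_13 and y_6 are those in both lists: y_11, y_2 — 2 elements.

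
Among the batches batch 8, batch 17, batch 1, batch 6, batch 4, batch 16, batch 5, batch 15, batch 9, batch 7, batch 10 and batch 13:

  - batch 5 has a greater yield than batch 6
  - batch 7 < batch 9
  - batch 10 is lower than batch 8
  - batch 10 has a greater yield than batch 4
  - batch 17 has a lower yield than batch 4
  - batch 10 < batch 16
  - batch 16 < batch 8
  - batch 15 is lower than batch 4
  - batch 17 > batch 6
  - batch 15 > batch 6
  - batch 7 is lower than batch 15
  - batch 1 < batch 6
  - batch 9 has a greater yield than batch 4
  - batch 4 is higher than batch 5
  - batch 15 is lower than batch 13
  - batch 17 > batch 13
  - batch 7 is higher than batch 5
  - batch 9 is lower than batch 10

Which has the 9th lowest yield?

batch 9

The consecutive relations fix a unique order: batch 1 < batch 6 < batch 5 < batch 7 < batch 15 < batch 13 < batch 17 < batch 4 < batch 9 < batch 10 < batch 16 < batch 8.
Counting 9 from the smallest end gives batch 9.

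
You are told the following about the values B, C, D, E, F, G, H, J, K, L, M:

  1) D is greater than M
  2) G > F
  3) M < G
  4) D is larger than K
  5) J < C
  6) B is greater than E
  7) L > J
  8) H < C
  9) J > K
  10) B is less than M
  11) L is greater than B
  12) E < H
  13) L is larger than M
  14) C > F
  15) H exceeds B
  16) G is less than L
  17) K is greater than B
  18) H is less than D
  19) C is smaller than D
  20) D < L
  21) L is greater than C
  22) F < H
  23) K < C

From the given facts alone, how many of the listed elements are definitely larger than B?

The elements the relations force above B are M, K, J, H, G, C, D, L — no chain reaches any other.
That is 8.

8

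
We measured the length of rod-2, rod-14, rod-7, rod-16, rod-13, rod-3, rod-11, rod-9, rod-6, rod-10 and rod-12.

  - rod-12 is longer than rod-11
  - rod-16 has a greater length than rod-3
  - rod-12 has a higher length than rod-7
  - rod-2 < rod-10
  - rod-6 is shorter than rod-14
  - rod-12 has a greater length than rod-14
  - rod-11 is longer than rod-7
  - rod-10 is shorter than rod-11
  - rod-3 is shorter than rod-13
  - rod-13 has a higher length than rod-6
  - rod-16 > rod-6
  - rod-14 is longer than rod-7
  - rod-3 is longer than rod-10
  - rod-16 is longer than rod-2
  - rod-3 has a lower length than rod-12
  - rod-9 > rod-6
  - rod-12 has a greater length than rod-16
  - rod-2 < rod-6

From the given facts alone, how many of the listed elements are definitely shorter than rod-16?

4

Directly below rod-16: rod-2, rod-3, rod-6.
One step further: rod-10 (4 so far).
Nothing else is reachable below rod-16; 4 in all.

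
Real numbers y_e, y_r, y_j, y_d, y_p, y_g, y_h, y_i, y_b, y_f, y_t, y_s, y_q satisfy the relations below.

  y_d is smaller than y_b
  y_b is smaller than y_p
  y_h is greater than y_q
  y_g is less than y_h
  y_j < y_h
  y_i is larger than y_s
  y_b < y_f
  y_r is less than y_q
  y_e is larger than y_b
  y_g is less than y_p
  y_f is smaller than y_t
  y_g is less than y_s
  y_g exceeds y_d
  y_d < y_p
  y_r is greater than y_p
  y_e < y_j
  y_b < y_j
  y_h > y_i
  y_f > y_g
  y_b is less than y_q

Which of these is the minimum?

y_d

Chaining upward from y_d: directly above it, y_b, y_g, y_p; then y_f, y_e, y_s, y_j, y_r, y_q, y_h; then y_i, y_t.
That covers every other element, and nothing is given below y_d, so y_d is the minimum.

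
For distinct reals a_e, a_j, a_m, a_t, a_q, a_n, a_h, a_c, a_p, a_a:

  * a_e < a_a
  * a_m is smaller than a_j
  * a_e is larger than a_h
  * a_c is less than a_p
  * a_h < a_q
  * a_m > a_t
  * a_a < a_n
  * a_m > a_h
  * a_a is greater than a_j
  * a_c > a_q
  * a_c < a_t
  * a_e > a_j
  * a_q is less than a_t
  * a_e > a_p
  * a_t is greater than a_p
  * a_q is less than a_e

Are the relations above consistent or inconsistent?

consistent

The single ordering a_h < a_q < a_c < a_p < a_t < a_m < a_j < a_e < a_a < a_n satisfies every listed relation, so no contradiction arises.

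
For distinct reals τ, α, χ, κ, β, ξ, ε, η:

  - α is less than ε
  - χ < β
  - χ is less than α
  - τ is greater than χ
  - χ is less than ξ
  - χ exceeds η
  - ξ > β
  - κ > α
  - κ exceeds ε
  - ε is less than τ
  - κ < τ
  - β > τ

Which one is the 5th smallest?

κ

Piecing the relations together gives one ordering: η < χ < α < ε < κ < τ < β < ξ.
The 5th smallest is κ.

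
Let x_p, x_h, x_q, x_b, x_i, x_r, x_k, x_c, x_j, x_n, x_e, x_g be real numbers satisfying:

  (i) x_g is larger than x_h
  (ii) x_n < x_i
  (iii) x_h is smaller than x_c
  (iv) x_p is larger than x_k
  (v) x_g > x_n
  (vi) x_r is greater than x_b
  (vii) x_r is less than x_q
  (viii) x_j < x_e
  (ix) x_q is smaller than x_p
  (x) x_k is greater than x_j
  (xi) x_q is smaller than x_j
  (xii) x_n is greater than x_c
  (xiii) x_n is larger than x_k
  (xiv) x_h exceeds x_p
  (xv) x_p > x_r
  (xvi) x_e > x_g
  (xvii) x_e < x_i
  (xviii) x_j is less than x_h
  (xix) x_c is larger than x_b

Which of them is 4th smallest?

Piecing the relations together gives one ordering: x_b < x_r < x_q < x_j < x_k < x_p < x_h < x_c < x_n < x_g < x_e < x_i.
The 4th smallest is x_j.

x_j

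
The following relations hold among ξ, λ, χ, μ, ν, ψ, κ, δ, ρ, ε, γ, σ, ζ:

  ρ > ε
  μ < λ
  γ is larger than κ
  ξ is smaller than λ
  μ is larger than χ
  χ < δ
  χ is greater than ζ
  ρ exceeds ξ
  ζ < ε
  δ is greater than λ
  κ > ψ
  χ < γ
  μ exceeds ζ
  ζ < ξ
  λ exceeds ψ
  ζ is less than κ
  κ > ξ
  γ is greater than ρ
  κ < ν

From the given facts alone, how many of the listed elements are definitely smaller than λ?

5

The elements the relations force below λ are ζ, ξ, ψ, χ, μ — no chain reaches any other.
That is 5.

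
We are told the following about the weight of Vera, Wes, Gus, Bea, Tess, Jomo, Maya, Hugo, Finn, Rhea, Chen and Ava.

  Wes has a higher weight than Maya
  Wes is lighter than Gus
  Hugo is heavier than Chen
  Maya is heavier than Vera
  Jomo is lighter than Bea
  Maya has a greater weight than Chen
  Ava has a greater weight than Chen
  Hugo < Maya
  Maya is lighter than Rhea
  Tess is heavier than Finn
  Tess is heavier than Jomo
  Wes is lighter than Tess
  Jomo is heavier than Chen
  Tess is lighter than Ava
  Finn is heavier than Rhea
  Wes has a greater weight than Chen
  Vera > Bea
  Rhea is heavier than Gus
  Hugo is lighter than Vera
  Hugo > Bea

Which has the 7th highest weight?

The consecutive relations fix a unique order: Chen < Jomo < Bea < Hugo < Vera < Maya < Wes < Gus < Rhea < Finn < Tess < Ava.
Counting 7 from the largest end gives Maya.

Maya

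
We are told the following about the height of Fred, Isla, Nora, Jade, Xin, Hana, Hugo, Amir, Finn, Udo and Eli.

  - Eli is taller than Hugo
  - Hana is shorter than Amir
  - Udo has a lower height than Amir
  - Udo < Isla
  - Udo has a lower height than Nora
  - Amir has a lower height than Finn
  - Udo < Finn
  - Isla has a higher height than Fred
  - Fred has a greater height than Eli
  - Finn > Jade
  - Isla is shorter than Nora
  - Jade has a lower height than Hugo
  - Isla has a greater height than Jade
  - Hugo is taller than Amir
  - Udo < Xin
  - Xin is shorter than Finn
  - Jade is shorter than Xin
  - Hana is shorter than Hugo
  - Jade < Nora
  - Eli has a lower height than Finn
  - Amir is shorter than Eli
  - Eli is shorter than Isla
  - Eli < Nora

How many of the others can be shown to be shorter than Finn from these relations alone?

7

Directly below Finn: Udo, Jade, Xin, Amir, Eli.
One step further: Hana, Hugo (7 so far).
Nothing else is reachable below Finn; 7 in all.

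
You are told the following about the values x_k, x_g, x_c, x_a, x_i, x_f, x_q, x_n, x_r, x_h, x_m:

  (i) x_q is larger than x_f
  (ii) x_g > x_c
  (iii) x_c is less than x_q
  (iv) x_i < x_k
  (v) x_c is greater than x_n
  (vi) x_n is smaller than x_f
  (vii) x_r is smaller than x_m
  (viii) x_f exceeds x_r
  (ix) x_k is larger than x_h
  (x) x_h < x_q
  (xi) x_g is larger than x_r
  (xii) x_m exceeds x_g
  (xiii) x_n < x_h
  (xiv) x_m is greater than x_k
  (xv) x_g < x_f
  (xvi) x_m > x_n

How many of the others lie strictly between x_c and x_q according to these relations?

2

The relations place x_c below x_q. An element lies strictly between them when it is forced above x_c and also forced below x_q.
Above x_c: {x_g, x_f, x_m}. Below x_q: {x_n, x_h, x_r, x_g, x_f}.
Intersection: {x_g, x_f} — 2.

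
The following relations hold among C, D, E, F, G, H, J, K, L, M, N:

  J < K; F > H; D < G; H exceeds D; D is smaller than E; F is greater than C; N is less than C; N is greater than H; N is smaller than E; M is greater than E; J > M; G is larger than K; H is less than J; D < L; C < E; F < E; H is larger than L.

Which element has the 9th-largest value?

H

Piecing the relations together gives one ordering: D < L < H < N < C < F < E < M < J < K < G.
Counting 9 from the largest end gives H.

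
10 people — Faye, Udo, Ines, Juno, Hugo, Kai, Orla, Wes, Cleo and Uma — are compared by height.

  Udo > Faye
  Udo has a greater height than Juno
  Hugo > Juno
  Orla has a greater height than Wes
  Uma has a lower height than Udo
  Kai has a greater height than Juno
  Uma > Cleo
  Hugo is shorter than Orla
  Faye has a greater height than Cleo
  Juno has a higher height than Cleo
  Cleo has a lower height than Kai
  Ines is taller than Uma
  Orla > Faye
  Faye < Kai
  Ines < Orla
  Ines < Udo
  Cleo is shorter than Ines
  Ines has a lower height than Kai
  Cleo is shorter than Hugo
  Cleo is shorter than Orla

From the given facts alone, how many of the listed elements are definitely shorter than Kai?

The elements the relations force below Kai are Cleo, Uma, Juno, Ines, Faye — no chain reaches any other.
That is 5.

5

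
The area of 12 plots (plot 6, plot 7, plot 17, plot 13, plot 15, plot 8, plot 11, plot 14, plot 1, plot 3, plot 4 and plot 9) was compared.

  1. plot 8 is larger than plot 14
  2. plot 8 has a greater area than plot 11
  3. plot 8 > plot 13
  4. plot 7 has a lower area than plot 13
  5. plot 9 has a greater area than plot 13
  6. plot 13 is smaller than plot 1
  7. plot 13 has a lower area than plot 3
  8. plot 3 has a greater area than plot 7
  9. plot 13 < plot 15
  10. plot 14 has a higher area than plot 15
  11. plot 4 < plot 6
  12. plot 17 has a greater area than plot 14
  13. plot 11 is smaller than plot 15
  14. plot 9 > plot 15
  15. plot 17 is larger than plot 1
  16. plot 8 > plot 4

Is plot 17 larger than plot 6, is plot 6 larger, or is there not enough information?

undetermined

Following every chain through plot 17: below plot 17 we get plot 7, plot 13, plot 1, plot 11, plot 15, plot 14.
plot 6 is not reached, and no chain runs the other way from plot 6 to plot 17.
So the given relations leave the order of plot 17 and plot 6 undetermined.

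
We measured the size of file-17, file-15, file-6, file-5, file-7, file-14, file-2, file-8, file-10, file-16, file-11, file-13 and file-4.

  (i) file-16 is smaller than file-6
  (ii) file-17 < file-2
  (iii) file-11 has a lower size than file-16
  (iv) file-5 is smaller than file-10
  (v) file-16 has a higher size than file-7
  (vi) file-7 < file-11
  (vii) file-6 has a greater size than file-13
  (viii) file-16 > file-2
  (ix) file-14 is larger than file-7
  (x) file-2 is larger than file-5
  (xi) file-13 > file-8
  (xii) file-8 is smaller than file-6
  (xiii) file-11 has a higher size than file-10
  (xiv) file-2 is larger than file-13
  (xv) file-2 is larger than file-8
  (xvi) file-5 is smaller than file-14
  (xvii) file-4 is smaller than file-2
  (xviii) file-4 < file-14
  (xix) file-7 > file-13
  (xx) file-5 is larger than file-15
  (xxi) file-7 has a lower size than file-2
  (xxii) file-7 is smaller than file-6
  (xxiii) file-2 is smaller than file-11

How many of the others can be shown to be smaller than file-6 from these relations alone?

The elements the relations force below file-6 are file-8, file-4, file-13, file-7, file-15, file-5, file-17, file-10, file-2, file-11, file-16 — no chain reaches any other.
That is 11.

11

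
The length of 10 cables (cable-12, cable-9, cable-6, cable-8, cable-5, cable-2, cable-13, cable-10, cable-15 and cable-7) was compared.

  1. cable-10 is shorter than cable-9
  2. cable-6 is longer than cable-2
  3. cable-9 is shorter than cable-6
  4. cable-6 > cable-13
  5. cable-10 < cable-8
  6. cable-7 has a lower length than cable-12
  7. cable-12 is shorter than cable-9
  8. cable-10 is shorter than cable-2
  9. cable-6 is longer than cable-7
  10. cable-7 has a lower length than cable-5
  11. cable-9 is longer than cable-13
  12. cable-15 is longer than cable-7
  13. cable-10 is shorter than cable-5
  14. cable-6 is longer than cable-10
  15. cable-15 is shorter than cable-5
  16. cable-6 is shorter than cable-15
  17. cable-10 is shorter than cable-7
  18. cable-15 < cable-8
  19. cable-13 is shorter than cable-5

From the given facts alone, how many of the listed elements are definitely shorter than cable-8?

8

The elements the relations force below cable-8 are cable-10, cable-7, cable-13, cable-2, cable-12, cable-9, cable-6, cable-15 — no chain reaches any other.
That is 8.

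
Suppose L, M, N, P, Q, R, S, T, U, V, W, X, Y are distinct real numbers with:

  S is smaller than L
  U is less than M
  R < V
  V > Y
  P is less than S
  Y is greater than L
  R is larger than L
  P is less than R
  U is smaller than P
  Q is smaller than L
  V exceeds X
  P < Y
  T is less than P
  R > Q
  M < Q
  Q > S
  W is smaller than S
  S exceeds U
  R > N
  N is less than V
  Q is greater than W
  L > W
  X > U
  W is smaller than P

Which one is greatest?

Chaining downward from V: directly below it, X, N, Y, R; then U, P, Q, L; then T, M, W, S.
That covers every other element, and nothing is given above V, so V is the greatest.

V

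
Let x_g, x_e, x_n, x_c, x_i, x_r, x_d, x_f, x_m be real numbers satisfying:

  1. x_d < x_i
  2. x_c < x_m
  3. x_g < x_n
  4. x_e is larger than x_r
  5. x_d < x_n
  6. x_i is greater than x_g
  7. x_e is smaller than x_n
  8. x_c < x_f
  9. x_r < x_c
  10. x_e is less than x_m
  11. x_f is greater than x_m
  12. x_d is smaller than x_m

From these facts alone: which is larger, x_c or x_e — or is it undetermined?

Following every chain through x_e: above x_e we get x_m, x_f, x_n; below x_e we get x_r.
x_c is not reached, and no chain runs the other way from x_c to x_e.
So the given relations leave the order of x_e and x_c undetermined.

undetermined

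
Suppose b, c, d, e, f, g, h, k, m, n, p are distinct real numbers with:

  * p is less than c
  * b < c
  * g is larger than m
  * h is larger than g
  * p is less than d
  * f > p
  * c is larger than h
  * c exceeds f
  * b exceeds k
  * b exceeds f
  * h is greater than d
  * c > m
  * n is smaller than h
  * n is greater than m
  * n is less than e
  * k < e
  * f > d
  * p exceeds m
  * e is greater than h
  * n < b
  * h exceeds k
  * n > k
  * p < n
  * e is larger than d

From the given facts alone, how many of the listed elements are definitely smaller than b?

6

From b the given relations immediately reach k, n, f.
From those, m, p, d — 6 in total.
No other element is forced below b by the given relations, so the count is 6.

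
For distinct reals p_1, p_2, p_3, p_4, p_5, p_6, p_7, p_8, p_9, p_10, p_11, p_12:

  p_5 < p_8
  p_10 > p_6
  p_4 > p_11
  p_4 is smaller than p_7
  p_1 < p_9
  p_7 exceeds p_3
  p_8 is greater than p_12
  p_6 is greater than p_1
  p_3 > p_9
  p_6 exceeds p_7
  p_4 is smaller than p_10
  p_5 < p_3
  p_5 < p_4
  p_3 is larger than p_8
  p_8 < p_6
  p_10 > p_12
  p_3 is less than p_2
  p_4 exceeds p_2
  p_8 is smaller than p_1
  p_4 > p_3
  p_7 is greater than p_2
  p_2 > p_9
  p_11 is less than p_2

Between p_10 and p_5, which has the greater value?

Chaining the given relations: p_5 < p_8 < p_1 < p_9 < p_3 < p_2 < p_4 < p_7 < p_6 < p_10.
So p_5 < p_10; p_10 is the larger of the two.

p_10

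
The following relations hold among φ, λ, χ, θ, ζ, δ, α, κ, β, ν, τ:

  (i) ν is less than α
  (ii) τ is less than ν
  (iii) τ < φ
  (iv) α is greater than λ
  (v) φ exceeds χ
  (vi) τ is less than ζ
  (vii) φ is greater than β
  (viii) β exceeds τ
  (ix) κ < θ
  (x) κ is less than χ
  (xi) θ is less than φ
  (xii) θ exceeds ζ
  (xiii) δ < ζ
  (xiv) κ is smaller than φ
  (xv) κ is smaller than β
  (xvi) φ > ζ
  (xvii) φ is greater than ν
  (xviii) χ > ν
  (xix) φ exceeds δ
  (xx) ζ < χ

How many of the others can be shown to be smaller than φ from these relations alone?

8

From φ the given relations immediately reach κ, τ, ν, δ, ζ, θ, χ, β.
No other element is forced below φ by the given relations, so the count is 8.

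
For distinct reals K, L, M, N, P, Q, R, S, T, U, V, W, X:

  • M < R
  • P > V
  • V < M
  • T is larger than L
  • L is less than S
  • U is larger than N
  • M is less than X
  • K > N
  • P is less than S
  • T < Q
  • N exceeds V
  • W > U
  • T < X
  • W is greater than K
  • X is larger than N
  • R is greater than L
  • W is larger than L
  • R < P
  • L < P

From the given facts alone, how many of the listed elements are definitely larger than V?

9

Directly above V: M, N, P.
One step further: R, K, U, X, S (8 so far).
One step further: W (9 so far).
Nothing else is reachable above V; 9 in all.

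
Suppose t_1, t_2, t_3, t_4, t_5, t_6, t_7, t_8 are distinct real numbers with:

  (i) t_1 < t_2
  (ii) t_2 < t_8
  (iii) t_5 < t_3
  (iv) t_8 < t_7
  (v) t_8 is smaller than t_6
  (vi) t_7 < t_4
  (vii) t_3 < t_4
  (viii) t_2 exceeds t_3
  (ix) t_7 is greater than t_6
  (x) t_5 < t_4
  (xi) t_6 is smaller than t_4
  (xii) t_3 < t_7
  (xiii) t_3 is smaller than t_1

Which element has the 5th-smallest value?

Piecing the relations together gives one ordering: t_5 < t_3 < t_1 < t_2 < t_8 < t_6 < t_7 < t_4.
Counting 5 from the smallest end gives t_8.

t_8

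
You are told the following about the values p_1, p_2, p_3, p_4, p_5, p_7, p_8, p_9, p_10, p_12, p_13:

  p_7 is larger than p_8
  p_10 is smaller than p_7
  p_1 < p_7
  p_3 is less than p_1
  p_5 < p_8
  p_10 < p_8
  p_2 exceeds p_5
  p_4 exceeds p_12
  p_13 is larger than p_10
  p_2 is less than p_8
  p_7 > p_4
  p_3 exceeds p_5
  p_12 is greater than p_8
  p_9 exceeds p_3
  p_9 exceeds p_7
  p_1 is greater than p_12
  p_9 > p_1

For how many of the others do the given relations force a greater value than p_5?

Directly above p_5: p_3, p_2, p_8.
One step further: p_12, p_1, p_7, p_9 (7 so far).
One step further: p_4 (8 so far).
Nothing else is reachable above p_5; 8 in all.

8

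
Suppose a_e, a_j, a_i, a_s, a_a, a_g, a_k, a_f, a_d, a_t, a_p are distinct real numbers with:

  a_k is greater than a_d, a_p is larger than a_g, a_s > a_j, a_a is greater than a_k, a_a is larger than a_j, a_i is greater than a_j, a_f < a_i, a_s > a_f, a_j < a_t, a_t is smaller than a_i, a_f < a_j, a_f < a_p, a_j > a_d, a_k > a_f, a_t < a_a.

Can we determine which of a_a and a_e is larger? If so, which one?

Following every chain through a_e: nothing is chained to a_e.
a_a is not reached, and no chain runs the other way from a_a to a_e.
So the given relations leave the order of a_e and a_a undetermined.

undetermined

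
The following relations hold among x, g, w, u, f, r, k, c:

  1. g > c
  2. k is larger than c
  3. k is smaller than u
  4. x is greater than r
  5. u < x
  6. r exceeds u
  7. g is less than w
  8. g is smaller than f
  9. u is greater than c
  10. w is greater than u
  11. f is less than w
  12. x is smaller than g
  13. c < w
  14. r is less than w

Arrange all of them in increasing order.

The consecutive links are each given: c < k; k < u; u < r; r < x; x < g; g < f; f < w.

c < k < u < r < x < g < f < w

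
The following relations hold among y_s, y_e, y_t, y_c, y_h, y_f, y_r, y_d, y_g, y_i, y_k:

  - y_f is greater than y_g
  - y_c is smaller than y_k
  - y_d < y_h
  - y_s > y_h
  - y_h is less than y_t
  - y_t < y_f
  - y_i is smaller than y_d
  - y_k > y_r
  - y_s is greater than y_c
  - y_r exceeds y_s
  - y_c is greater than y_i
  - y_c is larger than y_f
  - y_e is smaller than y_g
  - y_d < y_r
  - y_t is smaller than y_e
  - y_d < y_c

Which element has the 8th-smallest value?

The consecutive relations fix a unique order: y_i < y_d < y_h < y_t < y_e < y_g < y_f < y_c < y_s < y_r < y_k.
Counting 8 from the smallest end gives y_c.

y_c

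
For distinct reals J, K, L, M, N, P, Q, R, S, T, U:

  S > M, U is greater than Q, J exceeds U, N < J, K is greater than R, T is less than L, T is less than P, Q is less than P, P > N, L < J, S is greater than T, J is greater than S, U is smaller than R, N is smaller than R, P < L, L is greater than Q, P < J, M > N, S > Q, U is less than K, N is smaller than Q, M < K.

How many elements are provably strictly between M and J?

The relations place M below J. An element lies strictly between them when it is forced above M and also forced below J.
Above M: {S, K}. Below J: {N, Q, U, T, P, L, S}.
Intersection: {S} — 1.

1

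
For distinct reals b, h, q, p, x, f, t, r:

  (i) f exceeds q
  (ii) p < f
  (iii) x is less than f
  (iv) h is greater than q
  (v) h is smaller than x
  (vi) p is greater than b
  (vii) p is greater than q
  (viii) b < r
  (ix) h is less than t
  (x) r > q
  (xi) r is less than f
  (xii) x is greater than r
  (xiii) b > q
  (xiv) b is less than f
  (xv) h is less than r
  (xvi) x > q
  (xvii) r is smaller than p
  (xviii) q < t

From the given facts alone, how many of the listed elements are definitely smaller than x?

4

From x the given relations immediately reach q, h, r.
From those, b — 4 in total.
Nothing else is reachable below x; 4 in all.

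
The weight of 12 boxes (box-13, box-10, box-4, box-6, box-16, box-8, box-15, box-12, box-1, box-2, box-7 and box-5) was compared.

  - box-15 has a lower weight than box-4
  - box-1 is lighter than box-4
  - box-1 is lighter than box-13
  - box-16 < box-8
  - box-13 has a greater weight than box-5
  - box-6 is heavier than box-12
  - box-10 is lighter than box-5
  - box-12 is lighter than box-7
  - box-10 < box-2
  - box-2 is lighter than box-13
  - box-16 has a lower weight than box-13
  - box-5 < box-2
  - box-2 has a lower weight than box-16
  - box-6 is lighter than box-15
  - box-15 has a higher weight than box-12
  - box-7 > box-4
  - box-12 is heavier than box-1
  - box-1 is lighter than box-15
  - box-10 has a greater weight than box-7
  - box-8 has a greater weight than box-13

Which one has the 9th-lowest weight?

box-2

Piecing the relations together gives one ordering: box-1 < box-12 < box-6 < box-15 < box-4 < box-7 < box-10 < box-5 < box-2 < box-16 < box-13 < box-8.
Counting 9 from the smallest end gives box-2.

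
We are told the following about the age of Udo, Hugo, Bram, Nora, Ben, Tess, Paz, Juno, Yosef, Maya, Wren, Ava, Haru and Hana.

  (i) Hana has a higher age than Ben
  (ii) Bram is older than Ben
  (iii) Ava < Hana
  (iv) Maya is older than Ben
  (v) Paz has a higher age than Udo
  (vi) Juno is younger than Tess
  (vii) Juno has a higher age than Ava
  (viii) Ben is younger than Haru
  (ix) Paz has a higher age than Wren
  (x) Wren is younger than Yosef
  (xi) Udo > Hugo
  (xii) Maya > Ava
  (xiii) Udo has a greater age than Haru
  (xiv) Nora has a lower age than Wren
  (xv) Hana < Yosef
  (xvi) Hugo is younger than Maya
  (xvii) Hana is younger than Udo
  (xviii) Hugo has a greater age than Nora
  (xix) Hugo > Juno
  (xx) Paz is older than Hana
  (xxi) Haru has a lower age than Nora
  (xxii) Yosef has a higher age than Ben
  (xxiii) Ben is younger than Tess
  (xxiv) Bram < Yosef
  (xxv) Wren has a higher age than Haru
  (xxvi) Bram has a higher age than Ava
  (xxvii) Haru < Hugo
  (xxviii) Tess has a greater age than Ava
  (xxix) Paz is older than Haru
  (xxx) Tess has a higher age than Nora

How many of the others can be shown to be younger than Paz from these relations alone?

9

The elements the relations force below Paz are Ben, Haru, Ava, Juno, Hana, Nora, Wren, Hugo, Udo — no chain reaches any other.
That is 9.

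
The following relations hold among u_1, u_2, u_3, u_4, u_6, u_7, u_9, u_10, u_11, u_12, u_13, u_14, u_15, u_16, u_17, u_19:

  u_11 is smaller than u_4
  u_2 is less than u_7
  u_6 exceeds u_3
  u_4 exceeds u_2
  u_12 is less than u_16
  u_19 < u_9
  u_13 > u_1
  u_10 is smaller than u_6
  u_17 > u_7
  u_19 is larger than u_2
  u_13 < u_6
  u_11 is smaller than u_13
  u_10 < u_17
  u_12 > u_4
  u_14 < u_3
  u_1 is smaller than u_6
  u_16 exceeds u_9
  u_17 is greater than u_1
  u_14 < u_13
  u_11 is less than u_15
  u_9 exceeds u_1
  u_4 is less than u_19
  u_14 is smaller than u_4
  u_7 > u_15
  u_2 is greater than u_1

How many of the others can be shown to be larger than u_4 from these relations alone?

The elements the relations force above u_4 are u_19, u_9, u_12, u_16 — no chain reaches any other.
That is 4.

4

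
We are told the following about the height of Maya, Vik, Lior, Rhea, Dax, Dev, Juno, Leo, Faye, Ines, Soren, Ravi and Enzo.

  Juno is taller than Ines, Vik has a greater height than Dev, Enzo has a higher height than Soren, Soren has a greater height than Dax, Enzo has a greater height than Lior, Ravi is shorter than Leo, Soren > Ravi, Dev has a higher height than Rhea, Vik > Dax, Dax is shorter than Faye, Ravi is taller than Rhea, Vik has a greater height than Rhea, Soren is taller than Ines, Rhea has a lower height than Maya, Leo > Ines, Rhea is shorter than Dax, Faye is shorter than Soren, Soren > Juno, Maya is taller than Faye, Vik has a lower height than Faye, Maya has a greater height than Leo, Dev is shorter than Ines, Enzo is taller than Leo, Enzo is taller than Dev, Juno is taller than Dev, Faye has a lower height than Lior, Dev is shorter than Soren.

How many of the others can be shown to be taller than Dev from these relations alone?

9

The elements the relations force above Dev are Vik, Ines, Leo, Juno, Faye, Lior, Soren, Maya, Enzo — no chain reaches any other.
That is 9.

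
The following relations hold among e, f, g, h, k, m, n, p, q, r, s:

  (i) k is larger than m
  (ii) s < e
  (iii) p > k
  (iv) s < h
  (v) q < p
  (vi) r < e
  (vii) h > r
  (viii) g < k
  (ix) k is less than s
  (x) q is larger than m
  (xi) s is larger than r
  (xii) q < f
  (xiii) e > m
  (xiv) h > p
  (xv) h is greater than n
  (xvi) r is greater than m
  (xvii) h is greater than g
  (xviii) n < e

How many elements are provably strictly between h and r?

Chaining upward from r reaches: s, e.
Chaining downward from h reaches: n, m, g, k, q, s, p.
Strictly between r and h are those in both lists: s — 1 element.

1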